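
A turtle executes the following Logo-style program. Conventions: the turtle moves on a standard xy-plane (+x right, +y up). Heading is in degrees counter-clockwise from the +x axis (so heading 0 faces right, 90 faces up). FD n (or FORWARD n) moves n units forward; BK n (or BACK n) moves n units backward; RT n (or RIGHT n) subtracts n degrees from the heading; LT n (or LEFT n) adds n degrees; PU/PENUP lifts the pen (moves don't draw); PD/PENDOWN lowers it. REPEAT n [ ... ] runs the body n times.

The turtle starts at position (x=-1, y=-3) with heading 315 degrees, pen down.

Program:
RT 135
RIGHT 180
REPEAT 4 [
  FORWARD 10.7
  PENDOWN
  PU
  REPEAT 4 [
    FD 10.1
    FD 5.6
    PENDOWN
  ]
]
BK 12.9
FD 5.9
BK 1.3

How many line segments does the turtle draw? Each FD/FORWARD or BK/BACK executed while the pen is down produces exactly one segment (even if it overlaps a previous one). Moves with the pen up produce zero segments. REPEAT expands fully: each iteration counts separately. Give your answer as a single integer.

Executing turtle program step by step:
Start: pos=(-1,-3), heading=315, pen down
RT 135: heading 315 -> 180
RT 180: heading 180 -> 0
REPEAT 4 [
  -- iteration 1/4 --
  FD 10.7: (-1,-3) -> (9.7,-3) [heading=0, draw]
  PD: pen down
  PU: pen up
  REPEAT 4 [
    -- iteration 1/4 --
    FD 10.1: (9.7,-3) -> (19.8,-3) [heading=0, move]
    FD 5.6: (19.8,-3) -> (25.4,-3) [heading=0, move]
    PD: pen down
    -- iteration 2/4 --
    FD 10.1: (25.4,-3) -> (35.5,-3) [heading=0, draw]
    FD 5.6: (35.5,-3) -> (41.1,-3) [heading=0, draw]
    PD: pen down
    -- iteration 3/4 --
    FD 10.1: (41.1,-3) -> (51.2,-3) [heading=0, draw]
    FD 5.6: (51.2,-3) -> (56.8,-3) [heading=0, draw]
    PD: pen down
    -- iteration 4/4 --
    FD 10.1: (56.8,-3) -> (66.9,-3) [heading=0, draw]
    FD 5.6: (66.9,-3) -> (72.5,-3) [heading=0, draw]
    PD: pen down
  ]
  -- iteration 2/4 --
  FD 10.7: (72.5,-3) -> (83.2,-3) [heading=0, draw]
  PD: pen down
  PU: pen up
  REPEAT 4 [
    -- iteration 1/4 --
    FD 10.1: (83.2,-3) -> (93.3,-3) [heading=0, move]
    FD 5.6: (93.3,-3) -> (98.9,-3) [heading=0, move]
    PD: pen down
    -- iteration 2/4 --
    FD 10.1: (98.9,-3) -> (109,-3) [heading=0, draw]
    FD 5.6: (109,-3) -> (114.6,-3) [heading=0, draw]
    PD: pen down
    -- iteration 3/4 --
    FD 10.1: (114.6,-3) -> (124.7,-3) [heading=0, draw]
    FD 5.6: (124.7,-3) -> (130.3,-3) [heading=0, draw]
    PD: pen down
    -- iteration 4/4 --
    FD 10.1: (130.3,-3) -> (140.4,-3) [heading=0, draw]
    FD 5.6: (140.4,-3) -> (146,-3) [heading=0, draw]
    PD: pen down
  ]
  -- iteration 3/4 --
  FD 10.7: (146,-3) -> (156.7,-3) [heading=0, draw]
  PD: pen down
  PU: pen up
  REPEAT 4 [
    -- iteration 1/4 --
    FD 10.1: (156.7,-3) -> (166.8,-3) [heading=0, move]
    FD 5.6: (166.8,-3) -> (172.4,-3) [heading=0, move]
    PD: pen down
    -- iteration 2/4 --
    FD 10.1: (172.4,-3) -> (182.5,-3) [heading=0, draw]
    FD 5.6: (182.5,-3) -> (188.1,-3) [heading=0, draw]
    PD: pen down
    -- iteration 3/4 --
    FD 10.1: (188.1,-3) -> (198.2,-3) [heading=0, draw]
    FD 5.6: (198.2,-3) -> (203.8,-3) [heading=0, draw]
    PD: pen down
    -- iteration 4/4 --
    FD 10.1: (203.8,-3) -> (213.9,-3) [heading=0, draw]
    FD 5.6: (213.9,-3) -> (219.5,-3) [heading=0, draw]
    PD: pen down
  ]
  -- iteration 4/4 --
  FD 10.7: (219.5,-3) -> (230.2,-3) [heading=0, draw]
  PD: pen down
  PU: pen up
  REPEAT 4 [
    -- iteration 1/4 --
    FD 10.1: (230.2,-3) -> (240.3,-3) [heading=0, move]
    FD 5.6: (240.3,-3) -> (245.9,-3) [heading=0, move]
    PD: pen down
    -- iteration 2/4 --
    FD 10.1: (245.9,-3) -> (256,-3) [heading=0, draw]
    FD 5.6: (256,-3) -> (261.6,-3) [heading=0, draw]
    PD: pen down
    -- iteration 3/4 --
    FD 10.1: (261.6,-3) -> (271.7,-3) [heading=0, draw]
    FD 5.6: (271.7,-3) -> (277.3,-3) [heading=0, draw]
    PD: pen down
    -- iteration 4/4 --
    FD 10.1: (277.3,-3) -> (287.4,-3) [heading=0, draw]
    FD 5.6: (287.4,-3) -> (293,-3) [heading=0, draw]
    PD: pen down
  ]
]
BK 12.9: (293,-3) -> (280.1,-3) [heading=0, draw]
FD 5.9: (280.1,-3) -> (286,-3) [heading=0, draw]
BK 1.3: (286,-3) -> (284.7,-3) [heading=0, draw]
Final: pos=(284.7,-3), heading=0, 31 segment(s) drawn
Segments drawn: 31

Answer: 31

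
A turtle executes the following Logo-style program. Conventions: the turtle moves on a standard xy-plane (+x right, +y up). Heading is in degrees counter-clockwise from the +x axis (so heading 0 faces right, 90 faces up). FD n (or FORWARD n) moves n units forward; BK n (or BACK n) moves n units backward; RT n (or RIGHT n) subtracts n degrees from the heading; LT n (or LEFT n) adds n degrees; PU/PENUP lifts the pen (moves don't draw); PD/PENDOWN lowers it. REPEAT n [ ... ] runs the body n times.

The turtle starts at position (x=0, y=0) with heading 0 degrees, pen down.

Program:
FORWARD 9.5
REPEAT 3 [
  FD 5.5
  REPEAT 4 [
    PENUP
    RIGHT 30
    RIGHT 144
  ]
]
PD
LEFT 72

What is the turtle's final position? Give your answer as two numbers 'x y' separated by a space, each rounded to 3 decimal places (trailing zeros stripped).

Answer: 23.705 6.324

Derivation:
Executing turtle program step by step:
Start: pos=(0,0), heading=0, pen down
FD 9.5: (0,0) -> (9.5,0) [heading=0, draw]
REPEAT 3 [
  -- iteration 1/3 --
  FD 5.5: (9.5,0) -> (15,0) [heading=0, draw]
  REPEAT 4 [
    -- iteration 1/4 --
    PU: pen up
    RT 30: heading 0 -> 330
    RT 144: heading 330 -> 186
    -- iteration 2/4 --
    PU: pen up
    RT 30: heading 186 -> 156
    RT 144: heading 156 -> 12
    -- iteration 3/4 --
    PU: pen up
    RT 30: heading 12 -> 342
    RT 144: heading 342 -> 198
    -- iteration 4/4 --
    PU: pen up
    RT 30: heading 198 -> 168
    RT 144: heading 168 -> 24
  ]
  -- iteration 2/3 --
  FD 5.5: (15,0) -> (20.025,2.237) [heading=24, move]
  REPEAT 4 [
    -- iteration 1/4 --
    PU: pen up
    RT 30: heading 24 -> 354
    RT 144: heading 354 -> 210
    -- iteration 2/4 --
    PU: pen up
    RT 30: heading 210 -> 180
    RT 144: heading 180 -> 36
    -- iteration 3/4 --
    PU: pen up
    RT 30: heading 36 -> 6
    RT 144: heading 6 -> 222
    -- iteration 4/4 --
    PU: pen up
    RT 30: heading 222 -> 192
    RT 144: heading 192 -> 48
  ]
  -- iteration 3/3 --
  FD 5.5: (20.025,2.237) -> (23.705,6.324) [heading=48, move]
  REPEAT 4 [
    -- iteration 1/4 --
    PU: pen up
    RT 30: heading 48 -> 18
    RT 144: heading 18 -> 234
    -- iteration 2/4 --
    PU: pen up
    RT 30: heading 234 -> 204
    RT 144: heading 204 -> 60
    -- iteration 3/4 --
    PU: pen up
    RT 30: heading 60 -> 30
    RT 144: heading 30 -> 246
    -- iteration 4/4 --
    PU: pen up
    RT 30: heading 246 -> 216
    RT 144: heading 216 -> 72
  ]
]
PD: pen down
LT 72: heading 72 -> 144
Final: pos=(23.705,6.324), heading=144, 2 segment(s) drawn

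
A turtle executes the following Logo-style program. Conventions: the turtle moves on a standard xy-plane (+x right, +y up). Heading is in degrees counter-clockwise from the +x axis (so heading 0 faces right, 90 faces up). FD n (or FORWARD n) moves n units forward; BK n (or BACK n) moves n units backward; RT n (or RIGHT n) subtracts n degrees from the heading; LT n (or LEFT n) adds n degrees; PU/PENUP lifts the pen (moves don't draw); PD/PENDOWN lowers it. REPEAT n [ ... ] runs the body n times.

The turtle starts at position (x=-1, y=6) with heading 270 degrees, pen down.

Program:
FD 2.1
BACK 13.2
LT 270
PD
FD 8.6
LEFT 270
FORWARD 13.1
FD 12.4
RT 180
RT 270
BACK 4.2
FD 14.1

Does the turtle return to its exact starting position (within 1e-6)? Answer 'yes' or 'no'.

Answer: no

Derivation:
Executing turtle program step by step:
Start: pos=(-1,6), heading=270, pen down
FD 2.1: (-1,6) -> (-1,3.9) [heading=270, draw]
BK 13.2: (-1,3.9) -> (-1,17.1) [heading=270, draw]
LT 270: heading 270 -> 180
PD: pen down
FD 8.6: (-1,17.1) -> (-9.6,17.1) [heading=180, draw]
LT 270: heading 180 -> 90
FD 13.1: (-9.6,17.1) -> (-9.6,30.2) [heading=90, draw]
FD 12.4: (-9.6,30.2) -> (-9.6,42.6) [heading=90, draw]
RT 180: heading 90 -> 270
RT 270: heading 270 -> 0
BK 4.2: (-9.6,42.6) -> (-13.8,42.6) [heading=0, draw]
FD 14.1: (-13.8,42.6) -> (0.3,42.6) [heading=0, draw]
Final: pos=(0.3,42.6), heading=0, 7 segment(s) drawn

Start position: (-1, 6)
Final position: (0.3, 42.6)
Distance = 36.623; >= 1e-6 -> NOT closed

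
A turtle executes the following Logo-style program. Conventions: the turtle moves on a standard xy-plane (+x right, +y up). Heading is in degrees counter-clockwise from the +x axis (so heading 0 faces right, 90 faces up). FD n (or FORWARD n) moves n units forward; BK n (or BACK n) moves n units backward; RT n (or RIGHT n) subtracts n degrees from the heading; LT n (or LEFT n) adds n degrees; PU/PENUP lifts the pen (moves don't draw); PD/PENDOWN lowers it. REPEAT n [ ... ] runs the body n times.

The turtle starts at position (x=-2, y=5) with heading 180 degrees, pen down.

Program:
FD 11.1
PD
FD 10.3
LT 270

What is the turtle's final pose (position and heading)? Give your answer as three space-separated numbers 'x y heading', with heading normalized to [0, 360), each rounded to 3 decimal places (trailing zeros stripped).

Executing turtle program step by step:
Start: pos=(-2,5), heading=180, pen down
FD 11.1: (-2,5) -> (-13.1,5) [heading=180, draw]
PD: pen down
FD 10.3: (-13.1,5) -> (-23.4,5) [heading=180, draw]
LT 270: heading 180 -> 90
Final: pos=(-23.4,5), heading=90, 2 segment(s) drawn

Answer: -23.4 5 90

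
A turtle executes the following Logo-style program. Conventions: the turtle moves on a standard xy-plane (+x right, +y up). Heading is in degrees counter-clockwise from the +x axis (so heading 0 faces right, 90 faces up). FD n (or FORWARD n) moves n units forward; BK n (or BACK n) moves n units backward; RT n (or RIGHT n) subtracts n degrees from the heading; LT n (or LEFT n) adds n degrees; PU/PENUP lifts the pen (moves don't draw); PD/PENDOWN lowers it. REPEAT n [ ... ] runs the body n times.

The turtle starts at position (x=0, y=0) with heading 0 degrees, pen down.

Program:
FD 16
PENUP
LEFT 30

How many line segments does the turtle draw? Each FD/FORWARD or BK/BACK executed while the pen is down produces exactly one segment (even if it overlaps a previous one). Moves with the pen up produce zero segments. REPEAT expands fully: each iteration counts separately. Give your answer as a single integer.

Executing turtle program step by step:
Start: pos=(0,0), heading=0, pen down
FD 16: (0,0) -> (16,0) [heading=0, draw]
PU: pen up
LT 30: heading 0 -> 30
Final: pos=(16,0), heading=30, 1 segment(s) drawn
Segments drawn: 1

Answer: 1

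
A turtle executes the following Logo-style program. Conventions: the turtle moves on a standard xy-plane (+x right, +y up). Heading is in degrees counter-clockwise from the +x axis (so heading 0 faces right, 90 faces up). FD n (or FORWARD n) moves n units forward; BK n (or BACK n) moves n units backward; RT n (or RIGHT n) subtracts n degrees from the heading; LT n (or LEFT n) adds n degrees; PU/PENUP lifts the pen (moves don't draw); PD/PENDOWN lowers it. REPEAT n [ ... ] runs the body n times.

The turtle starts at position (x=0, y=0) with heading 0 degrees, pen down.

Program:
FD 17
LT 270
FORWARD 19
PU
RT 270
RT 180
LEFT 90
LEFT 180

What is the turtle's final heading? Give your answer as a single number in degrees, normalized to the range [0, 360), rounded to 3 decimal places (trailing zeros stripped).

Answer: 90

Derivation:
Executing turtle program step by step:
Start: pos=(0,0), heading=0, pen down
FD 17: (0,0) -> (17,0) [heading=0, draw]
LT 270: heading 0 -> 270
FD 19: (17,0) -> (17,-19) [heading=270, draw]
PU: pen up
RT 270: heading 270 -> 0
RT 180: heading 0 -> 180
LT 90: heading 180 -> 270
LT 180: heading 270 -> 90
Final: pos=(17,-19), heading=90, 2 segment(s) drawn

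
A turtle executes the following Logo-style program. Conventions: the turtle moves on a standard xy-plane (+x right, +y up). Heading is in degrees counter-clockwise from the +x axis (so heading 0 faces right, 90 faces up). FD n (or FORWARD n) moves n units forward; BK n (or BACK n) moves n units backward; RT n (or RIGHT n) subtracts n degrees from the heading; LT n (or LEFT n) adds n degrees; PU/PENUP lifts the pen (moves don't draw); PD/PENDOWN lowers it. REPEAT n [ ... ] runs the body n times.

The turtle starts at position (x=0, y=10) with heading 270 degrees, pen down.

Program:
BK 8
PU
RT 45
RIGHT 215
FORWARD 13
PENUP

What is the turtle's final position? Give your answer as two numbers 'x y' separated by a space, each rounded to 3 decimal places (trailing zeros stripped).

Answer: 12.803 20.257

Derivation:
Executing turtle program step by step:
Start: pos=(0,10), heading=270, pen down
BK 8: (0,10) -> (0,18) [heading=270, draw]
PU: pen up
RT 45: heading 270 -> 225
RT 215: heading 225 -> 10
FD 13: (0,18) -> (12.803,20.257) [heading=10, move]
PU: pen up
Final: pos=(12.803,20.257), heading=10, 1 segment(s) drawn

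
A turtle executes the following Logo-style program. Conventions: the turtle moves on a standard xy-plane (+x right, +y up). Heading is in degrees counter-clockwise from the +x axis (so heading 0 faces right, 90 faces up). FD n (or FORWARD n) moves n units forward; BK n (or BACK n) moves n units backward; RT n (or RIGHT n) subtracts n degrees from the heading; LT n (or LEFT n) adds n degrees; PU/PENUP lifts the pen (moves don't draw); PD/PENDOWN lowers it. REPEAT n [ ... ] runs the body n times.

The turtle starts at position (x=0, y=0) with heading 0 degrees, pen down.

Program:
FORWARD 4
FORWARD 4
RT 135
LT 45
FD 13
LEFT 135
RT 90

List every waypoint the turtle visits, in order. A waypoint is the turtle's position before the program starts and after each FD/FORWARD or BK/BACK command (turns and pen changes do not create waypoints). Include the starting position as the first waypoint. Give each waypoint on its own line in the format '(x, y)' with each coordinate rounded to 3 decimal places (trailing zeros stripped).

Answer: (0, 0)
(4, 0)
(8, 0)
(8, -13)

Derivation:
Executing turtle program step by step:
Start: pos=(0,0), heading=0, pen down
FD 4: (0,0) -> (4,0) [heading=0, draw]
FD 4: (4,0) -> (8,0) [heading=0, draw]
RT 135: heading 0 -> 225
LT 45: heading 225 -> 270
FD 13: (8,0) -> (8,-13) [heading=270, draw]
LT 135: heading 270 -> 45
RT 90: heading 45 -> 315
Final: pos=(8,-13), heading=315, 3 segment(s) drawn
Waypoints (4 total):
(0, 0)
(4, 0)
(8, 0)
(8, -13)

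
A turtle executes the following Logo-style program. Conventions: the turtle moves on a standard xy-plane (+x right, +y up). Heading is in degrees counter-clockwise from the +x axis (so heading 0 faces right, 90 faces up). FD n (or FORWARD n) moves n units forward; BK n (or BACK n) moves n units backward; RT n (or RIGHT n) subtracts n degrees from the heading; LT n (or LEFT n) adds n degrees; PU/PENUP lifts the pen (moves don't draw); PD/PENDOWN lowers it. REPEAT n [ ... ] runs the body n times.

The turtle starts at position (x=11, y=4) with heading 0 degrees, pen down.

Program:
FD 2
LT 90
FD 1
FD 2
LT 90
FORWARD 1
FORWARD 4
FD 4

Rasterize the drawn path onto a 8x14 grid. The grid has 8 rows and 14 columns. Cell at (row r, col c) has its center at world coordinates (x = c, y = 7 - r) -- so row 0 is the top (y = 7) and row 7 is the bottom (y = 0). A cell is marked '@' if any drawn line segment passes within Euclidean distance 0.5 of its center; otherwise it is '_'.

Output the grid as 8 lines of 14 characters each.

Answer: ____@@@@@@@@@@
_____________@
_____________@
___________@@@
______________
______________
______________
______________

Derivation:
Segment 0: (11,4) -> (13,4)
Segment 1: (13,4) -> (13,5)
Segment 2: (13,5) -> (13,7)
Segment 3: (13,7) -> (12,7)
Segment 4: (12,7) -> (8,7)
Segment 5: (8,7) -> (4,7)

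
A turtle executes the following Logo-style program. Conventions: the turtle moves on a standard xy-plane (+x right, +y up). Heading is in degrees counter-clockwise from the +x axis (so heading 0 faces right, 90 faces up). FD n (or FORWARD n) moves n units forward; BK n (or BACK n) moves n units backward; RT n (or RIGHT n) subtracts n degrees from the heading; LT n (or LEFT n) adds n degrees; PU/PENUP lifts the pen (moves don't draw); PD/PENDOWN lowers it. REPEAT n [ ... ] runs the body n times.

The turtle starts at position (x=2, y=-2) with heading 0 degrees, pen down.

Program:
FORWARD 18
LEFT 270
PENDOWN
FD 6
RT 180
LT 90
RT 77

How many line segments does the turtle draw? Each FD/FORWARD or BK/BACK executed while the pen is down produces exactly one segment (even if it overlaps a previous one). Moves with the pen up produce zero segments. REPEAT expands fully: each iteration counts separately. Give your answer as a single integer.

Answer: 2

Derivation:
Executing turtle program step by step:
Start: pos=(2,-2), heading=0, pen down
FD 18: (2,-2) -> (20,-2) [heading=0, draw]
LT 270: heading 0 -> 270
PD: pen down
FD 6: (20,-2) -> (20,-8) [heading=270, draw]
RT 180: heading 270 -> 90
LT 90: heading 90 -> 180
RT 77: heading 180 -> 103
Final: pos=(20,-8), heading=103, 2 segment(s) drawn
Segments drawn: 2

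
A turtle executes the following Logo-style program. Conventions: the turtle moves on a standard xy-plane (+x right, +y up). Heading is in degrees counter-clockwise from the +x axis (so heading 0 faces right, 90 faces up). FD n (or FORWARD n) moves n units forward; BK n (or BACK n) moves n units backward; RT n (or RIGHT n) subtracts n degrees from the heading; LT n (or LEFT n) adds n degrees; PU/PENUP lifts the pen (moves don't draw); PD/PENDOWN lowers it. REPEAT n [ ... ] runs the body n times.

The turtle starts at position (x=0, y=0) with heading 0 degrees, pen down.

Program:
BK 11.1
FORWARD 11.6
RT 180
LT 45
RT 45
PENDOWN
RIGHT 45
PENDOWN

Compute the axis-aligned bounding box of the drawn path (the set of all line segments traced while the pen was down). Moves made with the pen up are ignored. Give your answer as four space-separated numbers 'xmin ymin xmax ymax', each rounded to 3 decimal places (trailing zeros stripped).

Executing turtle program step by step:
Start: pos=(0,0), heading=0, pen down
BK 11.1: (0,0) -> (-11.1,0) [heading=0, draw]
FD 11.6: (-11.1,0) -> (0.5,0) [heading=0, draw]
RT 180: heading 0 -> 180
LT 45: heading 180 -> 225
RT 45: heading 225 -> 180
PD: pen down
RT 45: heading 180 -> 135
PD: pen down
Final: pos=(0.5,0), heading=135, 2 segment(s) drawn

Segment endpoints: x in {-11.1, 0, 0.5}, y in {0}
xmin=-11.1, ymin=0, xmax=0.5, ymax=0

Answer: -11.1 0 0.5 0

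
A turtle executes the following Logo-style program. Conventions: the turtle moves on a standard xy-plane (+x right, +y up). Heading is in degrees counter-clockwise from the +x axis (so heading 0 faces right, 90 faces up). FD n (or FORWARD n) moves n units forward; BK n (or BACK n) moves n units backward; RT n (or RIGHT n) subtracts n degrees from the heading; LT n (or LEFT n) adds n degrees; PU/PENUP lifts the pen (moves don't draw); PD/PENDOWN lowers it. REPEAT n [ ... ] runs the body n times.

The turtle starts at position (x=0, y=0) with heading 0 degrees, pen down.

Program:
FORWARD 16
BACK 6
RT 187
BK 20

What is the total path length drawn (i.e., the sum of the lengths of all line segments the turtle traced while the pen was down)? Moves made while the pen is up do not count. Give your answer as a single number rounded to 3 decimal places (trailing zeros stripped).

Answer: 42

Derivation:
Executing turtle program step by step:
Start: pos=(0,0), heading=0, pen down
FD 16: (0,0) -> (16,0) [heading=0, draw]
BK 6: (16,0) -> (10,0) [heading=0, draw]
RT 187: heading 0 -> 173
BK 20: (10,0) -> (29.851,-2.437) [heading=173, draw]
Final: pos=(29.851,-2.437), heading=173, 3 segment(s) drawn

Segment lengths:
  seg 1: (0,0) -> (16,0), length = 16
  seg 2: (16,0) -> (10,0), length = 6
  seg 3: (10,0) -> (29.851,-2.437), length = 20
Total = 42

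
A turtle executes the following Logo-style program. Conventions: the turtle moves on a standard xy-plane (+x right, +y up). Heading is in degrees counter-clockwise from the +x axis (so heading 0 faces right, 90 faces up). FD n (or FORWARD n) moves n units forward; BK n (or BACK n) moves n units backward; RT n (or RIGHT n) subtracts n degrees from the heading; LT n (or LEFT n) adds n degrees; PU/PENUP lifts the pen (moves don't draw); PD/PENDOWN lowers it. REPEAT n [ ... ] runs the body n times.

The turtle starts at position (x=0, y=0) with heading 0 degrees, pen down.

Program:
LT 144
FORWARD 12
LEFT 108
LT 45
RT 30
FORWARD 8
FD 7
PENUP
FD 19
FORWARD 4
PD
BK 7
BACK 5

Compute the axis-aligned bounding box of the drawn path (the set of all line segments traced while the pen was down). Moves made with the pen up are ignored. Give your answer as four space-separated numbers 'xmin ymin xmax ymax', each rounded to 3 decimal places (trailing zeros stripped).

Answer: -11.697 -30.894 0 7.053

Derivation:
Executing turtle program step by step:
Start: pos=(0,0), heading=0, pen down
LT 144: heading 0 -> 144
FD 12: (0,0) -> (-9.708,7.053) [heading=144, draw]
LT 108: heading 144 -> 252
LT 45: heading 252 -> 297
RT 30: heading 297 -> 267
FD 8: (-9.708,7.053) -> (-10.127,-0.936) [heading=267, draw]
FD 7: (-10.127,-0.936) -> (-10.493,-7.926) [heading=267, draw]
PU: pen up
FD 19: (-10.493,-7.926) -> (-11.488,-26.9) [heading=267, move]
FD 4: (-11.488,-26.9) -> (-11.697,-30.894) [heading=267, move]
PD: pen down
BK 7: (-11.697,-30.894) -> (-11.331,-23.904) [heading=267, draw]
BK 5: (-11.331,-23.904) -> (-11.069,-18.911) [heading=267, draw]
Final: pos=(-11.069,-18.911), heading=267, 5 segment(s) drawn

Segment endpoints: x in {-11.697, -11.331, -11.069, -10.493, -10.127, -9.708, 0}, y in {-30.894, -23.904, -18.911, -7.926, -0.936, 0, 7.053}
xmin=-11.697, ymin=-30.894, xmax=0, ymax=7.053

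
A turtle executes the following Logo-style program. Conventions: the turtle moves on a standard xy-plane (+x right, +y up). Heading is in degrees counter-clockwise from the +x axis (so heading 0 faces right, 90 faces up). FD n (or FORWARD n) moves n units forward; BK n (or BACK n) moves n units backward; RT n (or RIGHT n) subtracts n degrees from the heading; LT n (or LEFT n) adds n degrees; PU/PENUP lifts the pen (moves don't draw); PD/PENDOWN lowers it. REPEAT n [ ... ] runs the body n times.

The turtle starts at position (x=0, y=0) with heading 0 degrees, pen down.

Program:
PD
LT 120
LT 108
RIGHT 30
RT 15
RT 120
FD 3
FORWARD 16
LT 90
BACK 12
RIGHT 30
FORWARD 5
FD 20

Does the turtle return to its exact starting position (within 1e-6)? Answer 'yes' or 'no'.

Answer: no

Derivation:
Executing turtle program step by step:
Start: pos=(0,0), heading=0, pen down
PD: pen down
LT 120: heading 0 -> 120
LT 108: heading 120 -> 228
RT 30: heading 228 -> 198
RT 15: heading 198 -> 183
RT 120: heading 183 -> 63
FD 3: (0,0) -> (1.362,2.673) [heading=63, draw]
FD 16: (1.362,2.673) -> (8.626,16.929) [heading=63, draw]
LT 90: heading 63 -> 153
BK 12: (8.626,16.929) -> (19.318,11.481) [heading=153, draw]
RT 30: heading 153 -> 123
FD 5: (19.318,11.481) -> (16.595,15.675) [heading=123, draw]
FD 20: (16.595,15.675) -> (5.702,32.448) [heading=123, draw]
Final: pos=(5.702,32.448), heading=123, 5 segment(s) drawn

Start position: (0, 0)
Final position: (5.702, 32.448)
Distance = 32.945; >= 1e-6 -> NOT closed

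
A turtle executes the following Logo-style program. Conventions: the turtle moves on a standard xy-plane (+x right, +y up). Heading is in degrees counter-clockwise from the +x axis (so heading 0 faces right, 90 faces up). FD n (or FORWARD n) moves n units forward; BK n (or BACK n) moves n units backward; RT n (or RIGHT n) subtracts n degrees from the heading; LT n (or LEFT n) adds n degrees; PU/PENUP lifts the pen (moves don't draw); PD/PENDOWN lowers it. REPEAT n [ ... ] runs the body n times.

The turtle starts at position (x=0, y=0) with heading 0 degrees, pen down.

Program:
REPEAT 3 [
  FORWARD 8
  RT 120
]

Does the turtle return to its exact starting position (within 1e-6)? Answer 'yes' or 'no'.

Answer: yes

Derivation:
Executing turtle program step by step:
Start: pos=(0,0), heading=0, pen down
REPEAT 3 [
  -- iteration 1/3 --
  FD 8: (0,0) -> (8,0) [heading=0, draw]
  RT 120: heading 0 -> 240
  -- iteration 2/3 --
  FD 8: (8,0) -> (4,-6.928) [heading=240, draw]
  RT 120: heading 240 -> 120
  -- iteration 3/3 --
  FD 8: (4,-6.928) -> (0,0) [heading=120, draw]
  RT 120: heading 120 -> 0
]
Final: pos=(0,0), heading=0, 3 segment(s) drawn

Start position: (0, 0)
Final position: (0, 0)
Distance = 0; < 1e-6 -> CLOSED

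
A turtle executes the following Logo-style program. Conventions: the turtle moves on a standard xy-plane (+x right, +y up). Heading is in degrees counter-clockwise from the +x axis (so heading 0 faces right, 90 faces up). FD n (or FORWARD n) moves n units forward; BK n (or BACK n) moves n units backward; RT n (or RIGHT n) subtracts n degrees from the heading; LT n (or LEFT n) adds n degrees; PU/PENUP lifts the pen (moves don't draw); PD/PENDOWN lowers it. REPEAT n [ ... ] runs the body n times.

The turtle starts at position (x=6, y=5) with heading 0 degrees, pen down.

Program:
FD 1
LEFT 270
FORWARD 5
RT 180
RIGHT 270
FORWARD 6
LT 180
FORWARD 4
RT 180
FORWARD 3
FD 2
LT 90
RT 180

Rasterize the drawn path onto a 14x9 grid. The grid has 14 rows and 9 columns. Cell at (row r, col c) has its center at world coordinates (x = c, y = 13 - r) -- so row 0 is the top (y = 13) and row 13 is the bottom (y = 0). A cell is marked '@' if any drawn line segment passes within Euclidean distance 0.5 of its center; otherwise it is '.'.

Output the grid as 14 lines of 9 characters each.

Answer: .........
.........
.........
.........
.........
.........
.........
.........
......@@.
.......@.
.......@.
.......@.
.......@.
@@@@@@@@.

Derivation:
Segment 0: (6,5) -> (7,5)
Segment 1: (7,5) -> (7,0)
Segment 2: (7,0) -> (1,-0)
Segment 3: (1,-0) -> (5,-0)
Segment 4: (5,-0) -> (2,-0)
Segment 5: (2,-0) -> (-0,-0)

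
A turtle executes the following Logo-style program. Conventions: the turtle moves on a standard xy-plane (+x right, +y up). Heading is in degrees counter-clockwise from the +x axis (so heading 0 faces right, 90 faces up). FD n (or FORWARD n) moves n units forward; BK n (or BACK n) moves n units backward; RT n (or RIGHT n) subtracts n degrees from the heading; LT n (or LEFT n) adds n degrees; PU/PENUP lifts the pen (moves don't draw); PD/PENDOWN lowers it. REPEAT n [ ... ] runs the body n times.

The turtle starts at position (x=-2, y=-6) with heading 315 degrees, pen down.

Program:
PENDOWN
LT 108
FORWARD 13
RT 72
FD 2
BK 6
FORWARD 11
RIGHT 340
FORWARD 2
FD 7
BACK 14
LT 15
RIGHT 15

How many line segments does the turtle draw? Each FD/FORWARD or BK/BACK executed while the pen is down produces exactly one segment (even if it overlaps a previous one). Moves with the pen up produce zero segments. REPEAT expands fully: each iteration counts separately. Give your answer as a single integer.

Answer: 7

Derivation:
Executing turtle program step by step:
Start: pos=(-2,-6), heading=315, pen down
PD: pen down
LT 108: heading 315 -> 63
FD 13: (-2,-6) -> (3.902,5.583) [heading=63, draw]
RT 72: heading 63 -> 351
FD 2: (3.902,5.583) -> (5.877,5.27) [heading=351, draw]
BK 6: (5.877,5.27) -> (-0.049,6.209) [heading=351, draw]
FD 11: (-0.049,6.209) -> (10.816,4.488) [heading=351, draw]
RT 340: heading 351 -> 11
FD 2: (10.816,4.488) -> (12.779,4.87) [heading=11, draw]
FD 7: (12.779,4.87) -> (19.65,6.205) [heading=11, draw]
BK 14: (19.65,6.205) -> (5.908,3.534) [heading=11, draw]
LT 15: heading 11 -> 26
RT 15: heading 26 -> 11
Final: pos=(5.908,3.534), heading=11, 7 segment(s) drawn
Segments drawn: 7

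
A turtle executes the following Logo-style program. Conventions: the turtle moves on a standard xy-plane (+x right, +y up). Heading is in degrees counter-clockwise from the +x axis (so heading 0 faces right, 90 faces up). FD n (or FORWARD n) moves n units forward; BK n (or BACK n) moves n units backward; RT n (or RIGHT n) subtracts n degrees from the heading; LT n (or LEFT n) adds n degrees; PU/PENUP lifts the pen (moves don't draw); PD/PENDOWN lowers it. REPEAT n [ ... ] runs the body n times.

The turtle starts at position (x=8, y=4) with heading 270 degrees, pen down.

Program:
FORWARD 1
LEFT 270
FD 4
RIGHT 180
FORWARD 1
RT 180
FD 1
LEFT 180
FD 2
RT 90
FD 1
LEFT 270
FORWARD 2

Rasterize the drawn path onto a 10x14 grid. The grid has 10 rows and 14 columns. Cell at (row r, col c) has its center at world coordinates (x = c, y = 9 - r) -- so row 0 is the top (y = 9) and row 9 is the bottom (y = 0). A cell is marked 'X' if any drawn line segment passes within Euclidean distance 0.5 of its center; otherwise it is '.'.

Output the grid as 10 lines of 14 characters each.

Segment 0: (8,4) -> (8,3)
Segment 1: (8,3) -> (4,3)
Segment 2: (4,3) -> (5,3)
Segment 3: (5,3) -> (4,3)
Segment 4: (4,3) -> (6,3)
Segment 5: (6,3) -> (6,2)
Segment 6: (6,2) -> (4,2)

Answer: ..............
..............
..............
..............
..............
........X.....
....XXXXX.....
....XXX.......
..............
..............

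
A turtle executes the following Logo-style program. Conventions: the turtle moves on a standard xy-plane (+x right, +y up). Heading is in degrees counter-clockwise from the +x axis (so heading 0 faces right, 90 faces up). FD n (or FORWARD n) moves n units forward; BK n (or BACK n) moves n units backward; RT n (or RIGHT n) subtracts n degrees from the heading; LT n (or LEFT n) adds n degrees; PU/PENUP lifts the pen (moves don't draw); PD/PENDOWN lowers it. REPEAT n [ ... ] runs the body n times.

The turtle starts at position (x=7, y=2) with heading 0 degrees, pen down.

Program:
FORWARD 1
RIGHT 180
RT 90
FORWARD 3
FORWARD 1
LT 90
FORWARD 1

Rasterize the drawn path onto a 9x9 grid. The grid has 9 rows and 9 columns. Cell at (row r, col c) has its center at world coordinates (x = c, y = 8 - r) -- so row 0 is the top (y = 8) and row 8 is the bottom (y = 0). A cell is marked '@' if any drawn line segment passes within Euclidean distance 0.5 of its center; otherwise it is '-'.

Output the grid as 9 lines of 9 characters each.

Answer: ---------
---------
-------@@
--------@
--------@
--------@
-------@@
---------
---------

Derivation:
Segment 0: (7,2) -> (8,2)
Segment 1: (8,2) -> (8,5)
Segment 2: (8,5) -> (8,6)
Segment 3: (8,6) -> (7,6)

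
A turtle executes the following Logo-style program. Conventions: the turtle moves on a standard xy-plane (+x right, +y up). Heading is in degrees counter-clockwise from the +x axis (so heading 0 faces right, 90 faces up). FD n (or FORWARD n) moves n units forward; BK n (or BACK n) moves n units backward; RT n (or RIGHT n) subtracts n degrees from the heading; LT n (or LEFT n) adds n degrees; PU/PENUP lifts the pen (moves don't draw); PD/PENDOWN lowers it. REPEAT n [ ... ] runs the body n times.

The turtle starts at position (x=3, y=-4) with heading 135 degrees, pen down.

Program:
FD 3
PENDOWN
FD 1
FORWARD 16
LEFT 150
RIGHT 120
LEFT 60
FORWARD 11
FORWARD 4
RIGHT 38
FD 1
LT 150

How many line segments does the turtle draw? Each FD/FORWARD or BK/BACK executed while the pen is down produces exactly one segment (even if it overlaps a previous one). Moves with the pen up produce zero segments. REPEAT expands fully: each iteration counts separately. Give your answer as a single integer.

Executing turtle program step by step:
Start: pos=(3,-4), heading=135, pen down
FD 3: (3,-4) -> (0.879,-1.879) [heading=135, draw]
PD: pen down
FD 1: (0.879,-1.879) -> (0.172,-1.172) [heading=135, draw]
FD 16: (0.172,-1.172) -> (-11.142,10.142) [heading=135, draw]
LT 150: heading 135 -> 285
RT 120: heading 285 -> 165
LT 60: heading 165 -> 225
FD 11: (-11.142,10.142) -> (-18.92,2.364) [heading=225, draw]
FD 4: (-18.92,2.364) -> (-21.749,-0.464) [heading=225, draw]
RT 38: heading 225 -> 187
FD 1: (-21.749,-0.464) -> (-22.741,-0.586) [heading=187, draw]
LT 150: heading 187 -> 337
Final: pos=(-22.741,-0.586), heading=337, 6 segment(s) drawn
Segments drawn: 6

Answer: 6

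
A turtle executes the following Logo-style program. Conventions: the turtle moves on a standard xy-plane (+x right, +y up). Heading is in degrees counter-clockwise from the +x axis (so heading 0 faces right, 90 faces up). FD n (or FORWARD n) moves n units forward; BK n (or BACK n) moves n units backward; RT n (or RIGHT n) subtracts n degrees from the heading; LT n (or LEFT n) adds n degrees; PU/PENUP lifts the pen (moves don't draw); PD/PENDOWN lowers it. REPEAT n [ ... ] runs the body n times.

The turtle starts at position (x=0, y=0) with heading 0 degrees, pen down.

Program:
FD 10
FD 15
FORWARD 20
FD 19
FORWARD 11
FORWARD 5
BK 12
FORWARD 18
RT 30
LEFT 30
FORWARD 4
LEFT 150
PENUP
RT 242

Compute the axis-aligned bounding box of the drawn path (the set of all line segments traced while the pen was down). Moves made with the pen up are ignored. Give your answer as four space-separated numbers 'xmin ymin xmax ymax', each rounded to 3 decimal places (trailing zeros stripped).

Executing turtle program step by step:
Start: pos=(0,0), heading=0, pen down
FD 10: (0,0) -> (10,0) [heading=0, draw]
FD 15: (10,0) -> (25,0) [heading=0, draw]
FD 20: (25,0) -> (45,0) [heading=0, draw]
FD 19: (45,0) -> (64,0) [heading=0, draw]
FD 11: (64,0) -> (75,0) [heading=0, draw]
FD 5: (75,0) -> (80,0) [heading=0, draw]
BK 12: (80,0) -> (68,0) [heading=0, draw]
FD 18: (68,0) -> (86,0) [heading=0, draw]
RT 30: heading 0 -> 330
LT 30: heading 330 -> 0
FD 4: (86,0) -> (90,0) [heading=0, draw]
LT 150: heading 0 -> 150
PU: pen up
RT 242: heading 150 -> 268
Final: pos=(90,0), heading=268, 9 segment(s) drawn

Segment endpoints: x in {0, 10, 25, 45, 64, 68, 75, 80, 86, 90}, y in {0}
xmin=0, ymin=0, xmax=90, ymax=0

Answer: 0 0 90 0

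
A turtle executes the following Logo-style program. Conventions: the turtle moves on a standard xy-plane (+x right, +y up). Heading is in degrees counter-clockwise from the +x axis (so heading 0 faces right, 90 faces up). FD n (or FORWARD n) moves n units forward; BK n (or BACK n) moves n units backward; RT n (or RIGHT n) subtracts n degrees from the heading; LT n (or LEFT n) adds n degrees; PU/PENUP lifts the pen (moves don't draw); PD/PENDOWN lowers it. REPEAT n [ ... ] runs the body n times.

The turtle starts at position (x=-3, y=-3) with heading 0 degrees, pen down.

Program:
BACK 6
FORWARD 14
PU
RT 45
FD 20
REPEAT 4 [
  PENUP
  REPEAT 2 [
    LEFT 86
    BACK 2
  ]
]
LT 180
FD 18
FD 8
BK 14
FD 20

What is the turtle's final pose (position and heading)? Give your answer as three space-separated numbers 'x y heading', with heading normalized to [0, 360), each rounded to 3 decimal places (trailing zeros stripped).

Answer: 12.712 13.788 103

Derivation:
Executing turtle program step by step:
Start: pos=(-3,-3), heading=0, pen down
BK 6: (-3,-3) -> (-9,-3) [heading=0, draw]
FD 14: (-9,-3) -> (5,-3) [heading=0, draw]
PU: pen up
RT 45: heading 0 -> 315
FD 20: (5,-3) -> (19.142,-17.142) [heading=315, move]
REPEAT 4 [
  -- iteration 1/4 --
  PU: pen up
  REPEAT 2 [
    -- iteration 1/2 --
    LT 86: heading 315 -> 41
    BK 2: (19.142,-17.142) -> (17.633,-18.454) [heading=41, move]
    -- iteration 2/2 --
    LT 86: heading 41 -> 127
    BK 2: (17.633,-18.454) -> (18.836,-20.052) [heading=127, move]
  ]
  -- iteration 2/4 --
  PU: pen up
  REPEAT 2 [
    -- iteration 1/2 --
    LT 86: heading 127 -> 213
    BK 2: (18.836,-20.052) -> (20.514,-18.962) [heading=213, move]
    -- iteration 2/2 --
    LT 86: heading 213 -> 299
    BK 2: (20.514,-18.962) -> (19.544,-17.213) [heading=299, move]
  ]
  -- iteration 3/4 --
  PU: pen up
  REPEAT 2 [
    -- iteration 1/2 --
    LT 86: heading 299 -> 25
    BK 2: (19.544,-17.213) -> (17.731,-18.058) [heading=25, move]
    -- iteration 2/2 --
    LT 86: heading 25 -> 111
    BK 2: (17.731,-18.058) -> (18.448,-19.925) [heading=111, move]
  ]
  -- iteration 4/4 --
  PU: pen up
  REPEAT 2 [
    -- iteration 1/2 --
    LT 86: heading 111 -> 197
    BK 2: (18.448,-19.925) -> (20.361,-19.341) [heading=197, move]
    -- iteration 2/2 --
    LT 86: heading 197 -> 283
    BK 2: (20.361,-19.341) -> (19.911,-17.392) [heading=283, move]
  ]
]
LT 180: heading 283 -> 103
FD 18: (19.911,-17.392) -> (15.862,0.147) [heading=103, move]
FD 8: (15.862,0.147) -> (14.062,7.942) [heading=103, move]
BK 14: (14.062,7.942) -> (17.211,-5.699) [heading=103, move]
FD 20: (17.211,-5.699) -> (12.712,13.788) [heading=103, move]
Final: pos=(12.712,13.788), heading=103, 2 segment(s) drawn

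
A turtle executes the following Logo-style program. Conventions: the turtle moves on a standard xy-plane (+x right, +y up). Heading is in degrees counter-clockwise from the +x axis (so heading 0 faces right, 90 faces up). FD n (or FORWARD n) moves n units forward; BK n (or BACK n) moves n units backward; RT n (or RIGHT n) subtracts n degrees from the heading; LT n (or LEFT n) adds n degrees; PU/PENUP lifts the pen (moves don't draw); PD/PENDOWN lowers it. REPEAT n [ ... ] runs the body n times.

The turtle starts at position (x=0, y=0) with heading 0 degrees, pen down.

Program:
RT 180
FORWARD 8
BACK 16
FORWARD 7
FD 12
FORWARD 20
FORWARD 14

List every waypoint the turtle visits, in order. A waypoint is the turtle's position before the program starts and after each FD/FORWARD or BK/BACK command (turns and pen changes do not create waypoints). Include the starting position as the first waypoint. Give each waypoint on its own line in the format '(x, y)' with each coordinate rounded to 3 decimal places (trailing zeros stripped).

Executing turtle program step by step:
Start: pos=(0,0), heading=0, pen down
RT 180: heading 0 -> 180
FD 8: (0,0) -> (-8,0) [heading=180, draw]
BK 16: (-8,0) -> (8,0) [heading=180, draw]
FD 7: (8,0) -> (1,0) [heading=180, draw]
FD 12: (1,0) -> (-11,0) [heading=180, draw]
FD 20: (-11,0) -> (-31,0) [heading=180, draw]
FD 14: (-31,0) -> (-45,0) [heading=180, draw]
Final: pos=(-45,0), heading=180, 6 segment(s) drawn
Waypoints (7 total):
(0, 0)
(-8, 0)
(8, 0)
(1, 0)
(-11, 0)
(-31, 0)
(-45, 0)

Answer: (0, 0)
(-8, 0)
(8, 0)
(1, 0)
(-11, 0)
(-31, 0)
(-45, 0)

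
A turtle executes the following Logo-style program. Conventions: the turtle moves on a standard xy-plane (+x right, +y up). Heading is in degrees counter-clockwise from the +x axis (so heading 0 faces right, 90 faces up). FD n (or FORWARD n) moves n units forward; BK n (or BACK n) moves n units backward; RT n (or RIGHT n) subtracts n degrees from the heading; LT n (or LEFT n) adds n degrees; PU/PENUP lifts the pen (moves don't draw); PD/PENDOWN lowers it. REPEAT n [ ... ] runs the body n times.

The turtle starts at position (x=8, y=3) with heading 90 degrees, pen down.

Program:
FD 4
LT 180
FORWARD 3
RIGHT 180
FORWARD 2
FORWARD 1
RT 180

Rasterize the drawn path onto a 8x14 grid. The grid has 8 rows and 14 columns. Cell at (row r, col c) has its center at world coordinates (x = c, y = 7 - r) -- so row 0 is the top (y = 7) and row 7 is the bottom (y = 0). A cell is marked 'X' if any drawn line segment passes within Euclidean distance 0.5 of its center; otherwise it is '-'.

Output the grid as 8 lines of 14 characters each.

Segment 0: (8,3) -> (8,7)
Segment 1: (8,7) -> (8,4)
Segment 2: (8,4) -> (8,6)
Segment 3: (8,6) -> (8,7)

Answer: --------X-----
--------X-----
--------X-----
--------X-----
--------X-----
--------------
--------------
--------------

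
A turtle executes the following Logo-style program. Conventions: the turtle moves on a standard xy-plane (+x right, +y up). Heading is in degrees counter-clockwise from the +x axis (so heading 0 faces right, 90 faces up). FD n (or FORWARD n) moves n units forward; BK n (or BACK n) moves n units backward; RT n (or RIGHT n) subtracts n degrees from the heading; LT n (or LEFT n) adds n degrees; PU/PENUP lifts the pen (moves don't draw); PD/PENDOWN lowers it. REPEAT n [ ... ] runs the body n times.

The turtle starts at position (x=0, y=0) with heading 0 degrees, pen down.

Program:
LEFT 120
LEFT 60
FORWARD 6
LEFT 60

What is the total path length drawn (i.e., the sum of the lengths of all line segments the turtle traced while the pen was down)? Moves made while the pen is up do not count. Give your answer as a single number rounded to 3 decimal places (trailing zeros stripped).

Executing turtle program step by step:
Start: pos=(0,0), heading=0, pen down
LT 120: heading 0 -> 120
LT 60: heading 120 -> 180
FD 6: (0,0) -> (-6,0) [heading=180, draw]
LT 60: heading 180 -> 240
Final: pos=(-6,0), heading=240, 1 segment(s) drawn

Segment lengths:
  seg 1: (0,0) -> (-6,0), length = 6
Total = 6

Answer: 6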